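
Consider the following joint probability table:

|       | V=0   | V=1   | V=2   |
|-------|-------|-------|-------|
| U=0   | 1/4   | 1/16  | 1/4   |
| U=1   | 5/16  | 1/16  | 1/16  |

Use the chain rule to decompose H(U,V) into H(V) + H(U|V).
By the chain rule: H(U,V) = H(V) + H(U|V)

Marginal P(V) (column sums):
  P(V=0) = 1/4 + 5/16 = 9/16
  P(V=1) = 1/16 + 1/16 = 1/8
  P(V=2) = 1/4 + 1/16 = 5/16
H(V) = -[(9/16)·log₂(9/16) + (1/8)·log₂(1/8) + (5/16)·log₂(5/16)]
  = 0.4669 + 0.3750 + 0.5244
  = 1.3663 bits
H(U|V) = -Σ P(U,V)·log₂ P(U|V), where P(U|V) = P(U,V) / P(V)
  (U=0,V=0): P(U|V) = (1/4)/(9/16) = 4/9;  -(1/4)·log₂(4/9) = 0.2925
  (U=0,V=1): P(U|V) = (1/16)/(1/8) = 1/2;  -(1/16)·log₂(1/2) = 0.0625
  (U=0,V=2): P(U|V) = (1/4)/(5/16) = 4/5;  -(1/4)·log₂(4/5) = 0.0805
  (U=1,V=0): P(U|V) = (5/16)/(9/16) = 5/9;  -(5/16)·log₂(5/9) = 0.2650
  (U=1,V=1): P(U|V) = (1/16)/(1/8) = 1/2;  -(1/16)·log₂(1/2) = 0.0625
  (U=1,V=2): P(U|V) = (1/16)/(5/16) = 1/5;  -(1/16)·log₂(1/5) = 0.1451
H(U|V) = 0.2925 + 0.0625 + 0.0805 + 0.2650 + 0.0625 + 0.1451
  = 0.9081 bits

H(U,V) = H(V) + H(U|V) = 1.3663 + 0.9081 = 2.2744 bits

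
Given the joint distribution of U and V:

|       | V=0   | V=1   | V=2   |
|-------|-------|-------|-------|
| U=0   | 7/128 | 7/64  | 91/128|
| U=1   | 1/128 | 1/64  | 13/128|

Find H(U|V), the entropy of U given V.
Marginal P(V) (column sums):
  P(V=0) = 7/128 + 1/128 = 1/16
  P(V=1) = 7/64 + 1/64 = 1/8
  P(V=2) = 91/128 + 13/128 = 13/16

H(U|V) = -Σ P(U,V)·log₂ P(U|V), where P(U|V) = P(U,V) / P(V)
  (U=0,V=0): P(U|V) = (7/128)/(1/16) = 7/8;  -(7/128)·log₂(7/8) = 0.0105
  (U=0,V=1): P(U|V) = (7/64)/(1/8) = 7/8;  -(7/64)·log₂(7/8) = 0.0211
  (U=0,V=2): P(U|V) = (91/128)/(13/16) = 7/8;  -(91/128)·log₂(7/8) = 0.1370
  (U=1,V=0): P(U|V) = (1/128)/(1/16) = 1/8;  -(1/128)·log₂(1/8) = 0.0234
  (U=1,V=1): P(U|V) = (1/64)/(1/8) = 1/8;  -(1/64)·log₂(1/8) = 0.0469
  (U=1,V=2): P(U|V) = (13/128)/(13/16) = 1/8;  -(13/128)·log₂(1/8) = 0.3047
H(U|V) = 0.0105 + 0.0211 + 0.1370 + 0.0234 + 0.0469 + 0.3047
  = 0.5436 bits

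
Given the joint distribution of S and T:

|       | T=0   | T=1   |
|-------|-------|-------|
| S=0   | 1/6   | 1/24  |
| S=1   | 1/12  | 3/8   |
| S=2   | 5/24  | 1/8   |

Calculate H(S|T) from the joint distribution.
Marginal P(T) (column sums):
  P(T=0) = 1/6 + 1/12 + 5/24 = 11/24
  P(T=1) = 1/24 + 3/8 + 1/8 = 13/24

H(S|T) = -Σ P(S,T)·log₂ P(S|T), where P(S|T) = P(S,T) / P(T)
  (S=0,T=0): P(S|T) = (1/6)/(11/24) = 4/11;  -(1/6)·log₂(4/11) = 0.2432
  (S=0,T=1): P(S|T) = (1/24)/(13/24) = 1/13;  -(1/24)·log₂(1/13) = 0.1542
  (S=1,T=0): P(S|T) = (1/12)/(11/24) = 2/11;  -(1/12)·log₂(2/11) = 0.2050
  (S=1,T=1): P(S|T) = (3/8)/(13/24) = 9/13;  -(3/8)·log₂(9/13) = 0.1989
  (S=2,T=0): P(S|T) = (5/24)/(11/24) = 5/11;  -(5/24)·log₂(5/11) = 0.2370
  (S=2,T=1): P(S|T) = (1/8)/(13/24) = 3/13;  -(1/8)·log₂(3/13) = 0.2644
H(S|T) = 0.2432 + 0.1542 + 0.2050 + 0.1989 + 0.2370 + 0.2644
  = 1.3027 bits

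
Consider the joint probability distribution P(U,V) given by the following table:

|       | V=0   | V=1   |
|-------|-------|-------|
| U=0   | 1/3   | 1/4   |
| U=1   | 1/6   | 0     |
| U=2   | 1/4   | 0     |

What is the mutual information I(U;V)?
Marginal P(U) (row sums):
  P(U=0) = 1/3 + 1/4 = 7/12
  P(U=1) = 1/6 + 0 = 1/6
  P(U=2) = 1/4 + 0 = 1/4
Marginal P(V) (column sums):
  P(V=0) = 1/3 + 1/6 + 1/4 = 3/4
  P(V=1) = 1/4 + 0 + 0 = 1/4

H(U) = -[(7/12)·log₂(7/12) + (1/6)·log₂(1/6) + (1/4)·log₂(1/4)]
  = 0.4536 + 0.4308 + 0.5000
  = 1.3844 bits
H(V) = -[(3/4)·log₂(3/4) + (1/4)·log₂(1/4)]
  = 0.3113 + 0.5000
  = 0.8113 bits
H(U,V) = -[(1/3)·log₂(1/3) + (1/4)·log₂(1/4) + (1/6)·log₂(1/6) + (1/4)·log₂(1/4)]
  = 0.5283 + 0.5000 + 0.4308 + 0.5000
  = 1.9591 bits

I(U;V) = H(U) + H(V) - H(U,V)
  = 1.3844 + 0.8113 - 1.9591
  = 0.2366 bits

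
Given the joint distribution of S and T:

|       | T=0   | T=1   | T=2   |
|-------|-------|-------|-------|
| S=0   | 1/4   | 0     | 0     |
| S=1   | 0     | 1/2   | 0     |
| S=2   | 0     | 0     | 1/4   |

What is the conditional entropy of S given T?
Marginal P(T) (column sums):
  P(T=0) = 1/4 + 0 + 0 = 1/4
  P(T=1) = 0 + 1/2 + 0 = 1/2
  P(T=2) = 0 + 0 + 1/4 = 1/4

H(S|T) = -Σ P(S,T)·log₂ P(S|T), where P(S|T) = P(S,T) / P(T)
  (cells with P(S,T) = 0 contribute 0)
  (S=0,T=0): P(S|T) = (1/4)/(1/4) = 1;  -(1/4)·log₂(1) = 0.0000
  (S=1,T=1): P(S|T) = (1/2)/(1/2) = 1;  -(1/2)·log₂(1) = 0.0000
  (S=2,T=2): P(S|T) = (1/4)/(1/4) = 1;  -(1/4)·log₂(1) = 0.0000
H(S|T) = 0.0000 + 0.0000 + 0.0000
  = 0.0000 bits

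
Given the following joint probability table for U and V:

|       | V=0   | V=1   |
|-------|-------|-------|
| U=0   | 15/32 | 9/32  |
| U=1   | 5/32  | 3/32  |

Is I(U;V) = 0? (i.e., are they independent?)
Marginal P(U) (row sums):
  P(U=0) = 15/32 + 9/32 = 3/4
  P(U=1) = 5/32 + 3/32 = 1/4
Marginal P(V) (column sums):
  P(V=0) = 15/32 + 5/32 = 5/8
  P(V=1) = 9/32 + 3/32 = 3/8

U and V are independent iff P(U=i,V=j) = P(U=i)·P(V=j) for every cell.
  P(U=0)·P(V=0) = 3/4 × 5/8 = 15/32 = P(U=0,V=0) ✓
  P(U=0)·P(V=1) = 3/4 × 3/8 = 9/32 = P(U=0,V=1) ✓
  P(U=1)·P(V=0) = 1/4 × 5/8 = 5/32 = P(U=1,V=0) ✓
  P(U=1)·P(V=1) = 1/4 × 3/8 = 3/32 = P(U=1,V=1) ✓

Yes, U and V are independent: every cell factors, so I(U;V) = 0 bits.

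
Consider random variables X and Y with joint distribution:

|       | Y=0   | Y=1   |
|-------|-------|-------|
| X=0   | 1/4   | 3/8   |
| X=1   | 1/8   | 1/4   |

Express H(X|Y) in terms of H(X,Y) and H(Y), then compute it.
H(X|Y) = H(X,Y) - H(Y)

Marginal P(Y) (column sums):
  P(Y=0) = 1/4 + 1/8 = 3/8
  P(Y=1) = 3/8 + 1/4 = 5/8

H(X,Y) = -[(1/4)·log₂(1/4) + (3/8)·log₂(3/8) + (1/8)·log₂(1/8) + (1/4)·log₂(1/4)]
  = 0.5000 + 0.5306 + 0.3750 + 0.5000
  = 1.9056 bits
H(Y) = -[(3/8)·log₂(3/8) + (5/8)·log₂(5/8)]
  = 0.5306 + 0.4238
  = 0.9544 bits

H(X|Y) = 1.9056 - 0.9544 = 0.9512 bits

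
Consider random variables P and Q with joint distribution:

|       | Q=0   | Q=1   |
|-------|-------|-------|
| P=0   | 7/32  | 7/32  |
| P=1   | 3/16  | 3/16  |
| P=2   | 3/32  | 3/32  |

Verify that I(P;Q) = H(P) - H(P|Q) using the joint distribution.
Left side, from I(P;Q) = H(P) + H(Q) - H(P,Q):
Marginal P(P) (row sums):
  P(P=0) = 7/32 + 7/32 = 7/16
  P(P=1) = 3/16 + 3/16 = 3/8
  P(P=2) = 3/32 + 3/32 = 3/16
Marginal P(Q) (column sums):
  P(Q=0) = 7/32 + 3/16 + 3/32 = 1/2
  P(Q=1) = 7/32 + 3/16 + 3/32 = 1/2

H(P) = -[(7/16)·log₂(7/16) + (3/8)·log₂(3/8) + (3/16)·log₂(3/16)]
  = 0.5218 + 0.5306 + 0.4528
  = 1.5052 bits
H(Q) = -[(1/2)·log₂(1/2) + (1/2)·log₂(1/2)]
  = 0.5000 + 0.5000
  = 1.0000 bits
H(P,Q) = -[(7/32)·log₂(7/32) + (7/32)·log₂(7/32) + (3/16)·log₂(3/16) + (3/16)·log₂(3/16) + (3/32)·log₂(3/32) + (3/32)·log₂(3/32)]
  = 0.4796 + 0.4796 + 0.4528 + 0.4528 + 0.3202 + 0.3202
  = 2.5052 bits

I(P;Q) = H(P) + H(Q) - H(P,Q)
  = 1.5052 + 1.0000 - 2.5052
  = 0.0000 bits

Right side, with H(P|Q) computed directly from the conditional probabilities:
H(P|Q) = -Σ P(P,Q)·log₂ P(P|Q), where P(P|Q) = P(P,Q) / P(Q)
  (P=0,Q=0): P(P|Q) = (7/32)/(1/2) = 7/16;  -(7/32)·log₂(7/16) = 0.2609
  (P=0,Q=1): P(P|Q) = (7/32)/(1/2) = 7/16;  -(7/32)·log₂(7/16) = 0.2609
  (P=1,Q=0): P(P|Q) = (3/16)/(1/2) = 3/8;  -(3/16)·log₂(3/8) = 0.2653
  (P=1,Q=1): P(P|Q) = (3/16)/(1/2) = 3/8;  -(3/16)·log₂(3/8) = 0.2653
  (P=2,Q=0): P(P|Q) = (3/32)/(1/2) = 3/16;  -(3/32)·log₂(3/16) = 0.2264
  (P=2,Q=1): P(P|Q) = (3/32)/(1/2) = 3/16;  -(3/32)·log₂(3/16) = 0.2264
H(P|Q) = 0.2609 + 0.2609 + 0.2653 + 0.2653 + 0.2264 + 0.2264
  = 1.5052 bits
H(P) - H(P|Q) = 1.5052 - 1.5052 = 0.0000 bits

Both sides equal 0.0000 bits, so I(P;Q) = H(P) - H(P|Q) ✓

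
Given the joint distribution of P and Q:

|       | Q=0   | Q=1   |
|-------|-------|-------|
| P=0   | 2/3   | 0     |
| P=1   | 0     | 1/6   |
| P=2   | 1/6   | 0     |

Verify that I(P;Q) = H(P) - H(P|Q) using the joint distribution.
Left side, from I(P;Q) = H(P) + H(Q) - H(P,Q):
Marginal P(P) (row sums):
  P(P=0) = 2/3 + 0 = 2/3
  P(P=1) = 0 + 1/6 = 1/6
  P(P=2) = 1/6 + 0 = 1/6
Marginal P(Q) (column sums):
  P(Q=0) = 2/3 + 0 + 1/6 = 5/6
  P(Q=1) = 0 + 1/6 + 0 = 1/6

H(P) = -[(2/3)·log₂(2/3) + (1/6)·log₂(1/6) + (1/6)·log₂(1/6)]
  = 0.3900 + 0.4308 + 0.4308
  = 1.2516 bits
H(Q) = -[(5/6)·log₂(5/6) + (1/6)·log₂(1/6)]
  = 0.2192 + 0.4308
  = 0.6500 bits
H(P,Q) = -[(2/3)·log₂(2/3) + (1/6)·log₂(1/6) + (1/6)·log₂(1/6)]
  = 0.3900 + 0.4308 + 0.4308
  = 1.2516 bits

I(P;Q) = H(P) + H(Q) - H(P,Q)
  = 1.2516 + 0.6500 - 1.2516
  = 0.6500 bits

Right side, with H(P|Q) computed directly from the conditional probabilities:
H(P|Q) = -Σ P(P,Q)·log₂ P(P|Q), where P(P|Q) = P(P,Q) / P(Q)
  (cells with P(P,Q) = 0 contribute 0)
  (P=0,Q=0): P(P|Q) = (2/3)/(5/6) = 4/5;  -(2/3)·log₂(4/5) = 0.2146
  (P=1,Q=1): P(P|Q) = (1/6)/(1/6) = 1;  -(1/6)·log₂(1) = 0.0000
  (P=2,Q=0): P(P|Q) = (1/6)/(5/6) = 1/5;  -(1/6)·log₂(1/5) = 0.3870
H(P|Q) = 0.2146 + 0.0000 + 0.3870
  = 0.6016 bits
H(P) - H(P|Q) = 1.2516 - 0.6016 = 0.6500 bits

Both sides equal 0.6500 bits, so I(P;Q) = H(P) - H(P|Q) ✓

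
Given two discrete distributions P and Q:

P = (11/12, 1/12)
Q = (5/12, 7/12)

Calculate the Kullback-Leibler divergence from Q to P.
D(P||Q) = Σ P(i) log₂(P(i)/Q(i))
  i=0: (11/12) × log₂((11/12)/(5/12)) = (11/12) × log₂(11/5) = 1.0427
  i=1: (1/12) × log₂((1/12)/(7/12)) = (1/12) × log₂(1/7) = -0.2339
D(P||Q) = 1.0427 - 0.2339
  = 0.8088 bits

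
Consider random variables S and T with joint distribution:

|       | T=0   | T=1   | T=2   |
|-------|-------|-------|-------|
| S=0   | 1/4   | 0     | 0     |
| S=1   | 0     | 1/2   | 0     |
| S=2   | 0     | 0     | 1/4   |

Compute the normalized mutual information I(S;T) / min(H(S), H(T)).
Marginal P(S) (row sums):
  P(S=0) = 1/4 + 0 + 0 = 1/4
  P(S=1) = 0 + 1/2 + 0 = 1/2
  P(S=2) = 0 + 0 + 1/4 = 1/4
Marginal P(T) (column sums):
  P(T=0) = 1/4 + 0 + 0 = 1/4
  P(T=1) = 0 + 1/2 + 0 = 1/2
  P(T=2) = 0 + 0 + 1/4 = 1/4

H(S) = -[(1/4)·log₂(1/4) + (1/2)·log₂(1/2) + (1/4)·log₂(1/4)]
  = 0.5000 + 0.5000 + 0.5000
  = 1.5000 bits
H(T) = -[(1/4)·log₂(1/4) + (1/2)·log₂(1/2) + (1/4)·log₂(1/4)]
  = 0.5000 + 0.5000 + 0.5000
  = 1.5000 bits
H(S,T) = -[(1/4)·log₂(1/4) + (1/2)·log₂(1/2) + (1/4)·log₂(1/4)]
  = 0.5000 + 0.5000 + 0.5000
  = 1.5000 bits

I(S;T) = H(S) + H(T) - H(S,T)
  = 1.5000 + 1.5000 - 1.5000
  = 1.5000 bits

min(H(S), H(T)) = min(1.5000, 1.5000) = 1.5000 bits
Normalized MI = 1.5000 / 1.5000 = 1.0000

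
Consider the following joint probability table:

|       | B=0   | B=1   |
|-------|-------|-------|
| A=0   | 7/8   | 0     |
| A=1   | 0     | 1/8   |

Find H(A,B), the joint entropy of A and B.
H(A,B) = -Σ P(A,B) log₂ P(A,B), summed over the non-zero cells:
H(A,B) = -[(7/8)·log₂(7/8) + (1/8)·log₂(1/8)]
  = 0.1686 + 0.3750
  = 0.5436 bits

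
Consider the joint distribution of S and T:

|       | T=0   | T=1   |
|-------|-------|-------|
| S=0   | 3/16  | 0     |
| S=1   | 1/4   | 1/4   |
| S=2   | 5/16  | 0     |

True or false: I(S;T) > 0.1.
Marginal P(S) (row sums):
  P(S=0) = 3/16 + 0 = 3/16
  P(S=1) = 1/4 + 1/4 = 1/2
  P(S=2) = 5/16 + 0 = 5/16
Marginal P(T) (column sums):
  P(T=0) = 3/16 + 1/4 + 5/16 = 3/4
  P(T=1) = 0 + 1/4 + 0 = 1/4

H(S) = -[(3/16)·log₂(3/16) + (1/2)·log₂(1/2) + (5/16)·log₂(5/16)]
  = 0.4528 + 0.5000 + 0.5244
  = 1.4772 bits
H(T) = -[(3/4)·log₂(3/4) + (1/4)·log₂(1/4)]
  = 0.3113 + 0.5000
  = 0.8113 bits
H(S,T) = -[(3/16)·log₂(3/16) + (1/4)·log₂(1/4) + (1/4)·log₂(1/4) + (5/16)·log₂(5/16)]
  = 0.4528 + 0.5000 + 0.5000 + 0.5244
  = 1.9772 bits

I(S;T) = H(S) + H(T) - H(S,T)
  = 1.4772 + 0.8113 - 1.9772
  = 0.3113 bits

True. I(S;T) = 0.3113 bits, which is > 0.1 bits.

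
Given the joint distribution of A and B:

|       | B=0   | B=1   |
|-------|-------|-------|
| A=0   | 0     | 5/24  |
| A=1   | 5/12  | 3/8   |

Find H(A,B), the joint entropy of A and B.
H(A,B) = -Σ P(A,B) log₂ P(A,B), summed over the non-zero cells:
H(A,B) = -[(5/24)·log₂(5/24) + (5/12)·log₂(5/12) + (3/8)·log₂(3/8)]
  = 0.4715 + 0.5263 + 0.5306
  = 1.5284 bits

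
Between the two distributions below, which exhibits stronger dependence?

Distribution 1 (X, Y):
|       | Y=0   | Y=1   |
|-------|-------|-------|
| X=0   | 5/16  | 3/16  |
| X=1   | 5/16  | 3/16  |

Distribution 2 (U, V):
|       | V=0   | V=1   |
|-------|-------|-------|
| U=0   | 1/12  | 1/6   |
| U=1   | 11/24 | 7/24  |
Distribution 1 (X, Y):
Marginal P(X) (row sums):
  P(X=0) = 5/16 + 3/16 = 1/2
  P(X=1) = 5/16 + 3/16 = 1/2
Marginal P(Y) (column sums):
  P(Y=0) = 5/16 + 5/16 = 5/8
  P(Y=1) = 3/16 + 3/16 = 3/8

H(X) = -[(1/2)·log₂(1/2) + (1/2)·log₂(1/2)]
  = 0.5000 + 0.5000
  = 1.0000 bits
H(Y) = -[(5/8)·log₂(5/8) + (3/8)·log₂(3/8)]
  = 0.4238 + 0.5306
  = 0.9544 bits
H(X,Y) = -[(5/16)·log₂(5/16) + (3/16)·log₂(3/16) + (5/16)·log₂(5/16) + (3/16)·log₂(3/16)]
  = 0.5244 + 0.4528 + 0.5244 + 0.4528
  = 1.9544 bits

I(X;Y) = H(X) + H(Y) - H(X,Y)
  = 1.0000 + 0.9544 - 1.9544
  = 0.0000 bits

Distribution 2 (U, V):
Marginal P(U) (row sums):
  P(U=0) = 1/12 + 1/6 = 1/4
  P(U=1) = 11/24 + 7/24 = 3/4
Marginal P(V) (column sums):
  P(V=0) = 1/12 + 11/24 = 13/24
  P(V=1) = 1/6 + 7/24 = 11/24

H(U) = -[(1/4)·log₂(1/4) + (3/4)·log₂(3/4)]
  = 0.5000 + 0.3113
  = 0.8113 bits
H(V) = -[(13/24)·log₂(13/24) + (11/24)·log₂(11/24)]
  = 0.4791 + 0.5159
  = 0.9950 bits
H(U,V) = -[(1/12)·log₂(1/12) + (1/6)·log₂(1/6) + (11/24)·log₂(11/24) + (7/24)·log₂(7/24)]
  = 0.2987 + 0.4308 + 0.5159 + 0.5185
  = 1.7639 bits

I(U;V) = H(U) + H(V) - H(U,V)
  = 0.8113 + 0.9950 - 1.7639
  = 0.0424 bits

I(U;V) = 0.0424 bits > I(X;Y) = 0.0000 bits, so (U, V) has the higher mutual information (stronger dependence).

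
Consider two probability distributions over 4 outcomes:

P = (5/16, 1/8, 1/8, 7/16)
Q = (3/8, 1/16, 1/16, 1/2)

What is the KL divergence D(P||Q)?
D(P||Q) = Σ P(i) log₂(P(i)/Q(i))
  i=0: (5/16) × log₂((5/16)/(3/8)) = (5/16) × log₂(5/6) = -0.0822
  i=1: (1/8) × log₂((1/8)/(1/16)) = (1/8) × log₂(2) = 0.1250
  i=2: (1/8) × log₂((1/8)/(1/16)) = (1/8) × log₂(2) = 0.1250
  i=3: (7/16) × log₂((7/16)/(1/2)) = (7/16) × log₂(7/8) = -0.0843
D(P||Q) = -0.0822 + 0.1250 + 0.1250 - 0.0843
  = 0.0835 bits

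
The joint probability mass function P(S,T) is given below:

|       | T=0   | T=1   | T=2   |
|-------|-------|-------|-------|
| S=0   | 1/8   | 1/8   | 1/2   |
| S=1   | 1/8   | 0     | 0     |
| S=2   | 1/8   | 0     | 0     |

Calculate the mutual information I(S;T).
Marginal P(S) (row sums):
  P(S=0) = 1/8 + 1/8 + 1/2 = 3/4
  P(S=1) = 1/8 + 0 + 0 = 1/8
  P(S=2) = 1/8 + 0 + 0 = 1/8
Marginal P(T) (column sums):
  P(T=0) = 1/8 + 1/8 + 1/8 = 3/8
  P(T=1) = 1/8 + 0 + 0 = 1/8
  P(T=2) = 1/2 + 0 + 0 = 1/2

H(S) = -[(3/4)·log₂(3/4) + (1/8)·log₂(1/8) + (1/8)·log₂(1/8)]
  = 0.3113 + 0.3750 + 0.3750
  = 1.0613 bits
H(T) = -[(3/8)·log₂(3/8) + (1/8)·log₂(1/8) + (1/2)·log₂(1/2)]
  = 0.5306 + 0.3750 + 0.5000
  = 1.4056 bits
H(S,T) = -[(1/8)·log₂(1/8) + (1/8)·log₂(1/8) + (1/2)·log₂(1/2) + (1/8)·log₂(1/8) + (1/8)·log₂(1/8)]
  = 0.3750 + 0.3750 + 0.5000 + 0.3750 + 0.3750
  = 2.0000 bits

I(S;T) = H(S) + H(T) - H(S,T)
  = 1.0613 + 1.4056 - 2.0000
  = 0.4669 bits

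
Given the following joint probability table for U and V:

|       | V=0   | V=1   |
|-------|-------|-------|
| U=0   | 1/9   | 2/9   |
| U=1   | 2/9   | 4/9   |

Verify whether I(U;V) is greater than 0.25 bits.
Marginal P(U) (row sums):
  P(U=0) = 1/9 + 2/9 = 1/3
  P(U=1) = 2/9 + 4/9 = 2/3
Marginal P(V) (column sums):
  P(V=0) = 1/9 + 2/9 = 1/3
  P(V=1) = 2/9 + 4/9 = 2/3

H(U) = -[(1/3)·log₂(1/3) + (2/3)·log₂(2/3)]
  = 0.5283 + 0.3900
  = 0.9183 bits
H(V) = -[(1/3)·log₂(1/3) + (2/3)·log₂(2/3)]
  = 0.5283 + 0.3900
  = 0.9183 bits
H(U,V) = -[(1/9)·log₂(1/9) + (2/9)·log₂(2/9) + (2/9)·log₂(2/9) + (4/9)·log₂(4/9)]
  = 0.3522 + 0.4822 + 0.4822 + 0.5200
  = 1.8366 bits

I(U;V) = H(U) + H(V) - H(U,V)
  = 0.9183 + 0.9183 - 1.8366
  = 0.0000 bits

No. I(U;V) = 0.0000 bits, which is ≤ 0.25 bits.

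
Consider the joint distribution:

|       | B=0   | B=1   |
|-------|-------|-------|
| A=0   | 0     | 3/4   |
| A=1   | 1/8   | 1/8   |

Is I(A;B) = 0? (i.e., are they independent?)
Marginal P(A) (row sums):
  P(A=0) = 0 + 3/4 = 3/4
  P(A=1) = 1/8 + 1/8 = 1/4
Marginal P(B) (column sums):
  P(B=0) = 0 + 1/8 = 1/8
  P(B=1) = 3/4 + 1/8 = 7/8

A and B are independent iff P(A=i,B=j) = P(A=i)·P(B=j) for every cell.
  P(A=0)·P(B=0) = 3/4 × 1/8 = 3/32, but P(A=0,B=0) = 0 ✗

No, A and B are not independent. Quantitatively, I(A;B) > 0:

H(A) = -[(3/4)·log₂(3/4) + (1/4)·log₂(1/4)]
  = 0.3113 + 0.5000
  = 0.8113 bits
H(B) = -[(1/8)·log₂(1/8) + (7/8)·log₂(7/8)]
  = 0.3750 + 0.1686
  = 0.5436 bits
H(A,B) = -[(3/4)·log₂(3/4) + (1/8)·log₂(1/8) + (1/8)·log₂(1/8)]
  = 0.3113 + 0.3750 + 0.3750
  = 1.0613 bits
I(A;B) = H(A) + H(B) - H(A,B) = 0.8113 + 0.5436 - 1.0613 = 0.2936 bits > 0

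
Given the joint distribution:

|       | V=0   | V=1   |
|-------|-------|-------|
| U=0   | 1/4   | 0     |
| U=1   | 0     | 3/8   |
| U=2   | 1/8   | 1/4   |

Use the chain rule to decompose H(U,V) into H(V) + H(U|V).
By the chain rule: H(U,V) = H(V) + H(U|V)

Marginal P(V) (column sums):
  P(V=0) = 1/4 + 0 + 1/8 = 3/8
  P(V=1) = 0 + 3/8 + 1/4 = 5/8
H(V) = -[(3/8)·log₂(3/8) + (5/8)·log₂(5/8)]
  = 0.5306 + 0.4238
  = 0.9544 bits
H(U|V) = -Σ P(U,V)·log₂ P(U|V), where P(U|V) = P(U,V) / P(V)
  (cells with P(U,V) = 0 contribute 0)
  (U=0,V=0): P(U|V) = (1/4)/(3/8) = 2/3;  -(1/4)·log₂(2/3) = 0.1462
  (U=1,V=1): P(U|V) = (3/8)/(5/8) = 3/5;  -(3/8)·log₂(3/5) = 0.2764
  (U=2,V=0): P(U|V) = (1/8)/(3/8) = 1/3;  -(1/8)·log₂(1/3) = 0.1981
  (U=2,V=1): P(U|V) = (1/4)/(5/8) = 2/5;  -(1/4)·log₂(2/5) = 0.3305
H(U|V) = 0.1462 + 0.2764 + 0.1981 + 0.3305
  = 0.9512 bits

H(U,V) = H(V) + H(U|V) = 0.9544 + 0.9512 = 1.9056 bits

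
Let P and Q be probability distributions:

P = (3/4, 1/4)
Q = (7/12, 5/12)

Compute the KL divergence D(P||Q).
D(P||Q) = Σ P(i) log₂(P(i)/Q(i))
  i=0: (3/4) × log₂((3/4)/(7/12)) = (3/4) × log₂(9/7) = 0.2719
  i=1: (1/4) × log₂((1/4)/(5/12)) = (1/4) × log₂(3/5) = -0.1842
D(P||Q) = 0.2719 - 0.1842
  = 0.0877 bits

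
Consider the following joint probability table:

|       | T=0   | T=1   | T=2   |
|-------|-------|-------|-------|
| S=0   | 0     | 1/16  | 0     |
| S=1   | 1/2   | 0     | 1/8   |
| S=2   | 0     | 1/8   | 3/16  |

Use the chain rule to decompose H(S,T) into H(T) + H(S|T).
By the chain rule: H(S,T) = H(T) + H(S|T)

Marginal P(T) (column sums):
  P(T=0) = 0 + 1/2 + 0 = 1/2
  P(T=1) = 1/16 + 0 + 1/8 = 3/16
  P(T=2) = 0 + 1/8 + 3/16 = 5/16
H(T) = -[(1/2)·log₂(1/2) + (3/16)·log₂(3/16) + (5/16)·log₂(5/16)]
  = 0.5000 + 0.4528 + 0.5244
  = 1.4772 bits
H(S|T) = -Σ P(S,T)·log₂ P(S|T), where P(S|T) = P(S,T) / P(T)
  (cells with P(S,T) = 0 contribute 0)
  (S=0,T=1): P(S|T) = (1/16)/(3/16) = 1/3;  -(1/16)·log₂(1/3) = 0.0991
  (S=1,T=0): P(S|T) = (1/2)/(1/2) = 1;  -(1/2)·log₂(1) = 0.0000
  (S=1,T=2): P(S|T) = (1/8)/(5/16) = 2/5;  -(1/8)·log₂(2/5) = 0.1652
  (S=2,T=1): P(S|T) = (1/8)/(3/16) = 2/3;  -(1/8)·log₂(2/3) = 0.0731
  (S=2,T=2): P(S|T) = (3/16)/(5/16) = 3/5;  -(3/16)·log₂(3/5) = 0.1382
H(S|T) = 0.0991 + 0.0000 + 0.1652 + 0.0731 + 0.1382
  = 0.4756 bits

H(S,T) = H(T) + H(S|T) = 1.4772 + 0.4756 = 1.9528 bits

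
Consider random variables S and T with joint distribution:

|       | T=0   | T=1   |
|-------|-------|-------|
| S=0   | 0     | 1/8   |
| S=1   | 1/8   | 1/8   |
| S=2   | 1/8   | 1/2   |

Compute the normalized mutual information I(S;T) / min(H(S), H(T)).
Marginal P(S) (row sums):
  P(S=0) = 0 + 1/8 = 1/8
  P(S=1) = 1/8 + 1/8 = 1/4
  P(S=2) = 1/8 + 1/2 = 5/8
Marginal P(T) (column sums):
  P(T=0) = 0 + 1/8 + 1/8 = 1/4
  P(T=1) = 1/8 + 1/8 + 1/2 = 3/4

H(S) = -[(1/8)·log₂(1/8) + (1/4)·log₂(1/4) + (5/8)·log₂(5/8)]
  = 0.3750 + 0.5000 + 0.4238
  = 1.2988 bits
H(T) = -[(1/4)·log₂(1/4) + (3/4)·log₂(3/4)]
  = 0.5000 + 0.3113
  = 0.8113 bits
H(S,T) = -[(1/8)·log₂(1/8) + (1/8)·log₂(1/8) + (1/8)·log₂(1/8) + (1/8)·log₂(1/8) + (1/2)·log₂(1/2)]
  = 0.3750 + 0.3750 + 0.3750 + 0.3750 + 0.5000
  = 2.0000 bits

I(S;T) = H(S) + H(T) - H(S,T)
  = 1.2988 + 0.8113 - 2.0000
  = 0.1101 bits

min(H(S), H(T)) = min(1.2988, 0.8113) = 0.8113 bits
Normalized MI = 0.1101 / 0.8113 = 0.1357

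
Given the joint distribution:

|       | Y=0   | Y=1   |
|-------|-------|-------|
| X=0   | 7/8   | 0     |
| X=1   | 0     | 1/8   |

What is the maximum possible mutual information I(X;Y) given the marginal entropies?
The upper bound on mutual information is I(X;Y) ≤ min(H(X), H(Y)).

Marginal P(X) (row sums):
  P(X=0) = 7/8 + 0 = 7/8
  P(X=1) = 0 + 1/8 = 1/8
Marginal P(Y) (column sums):
  P(Y=0) = 7/8 + 0 = 7/8
  P(Y=1) = 0 + 1/8 = 1/8

H(X) = -[(7/8)·log₂(7/8) + (1/8)·log₂(1/8)]
  = 0.1686 + 0.3750
  = 0.5436 bits
H(Y) = -[(7/8)·log₂(7/8) + (1/8)·log₂(1/8)]
  = 0.1686 + 0.3750
  = 0.5436 bits

Maximum possible I(X;Y) = min(0.5436, 0.5436) = 0.5436 bits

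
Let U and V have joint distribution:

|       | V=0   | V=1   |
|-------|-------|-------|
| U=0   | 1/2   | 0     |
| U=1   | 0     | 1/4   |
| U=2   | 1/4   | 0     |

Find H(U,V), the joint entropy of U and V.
H(U,V) = -Σ P(U,V) log₂ P(U,V), summed over the non-zero cells:
H(U,V) = -[(1/2)·log₂(1/2) + (1/4)·log₂(1/4) + (1/4)·log₂(1/4)]
  = 0.5000 + 0.5000 + 0.5000
  = 1.5000 bits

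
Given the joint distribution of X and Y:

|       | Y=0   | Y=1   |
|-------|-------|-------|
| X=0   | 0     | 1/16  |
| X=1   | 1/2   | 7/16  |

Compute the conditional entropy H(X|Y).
Marginal P(Y) (column sums):
  P(Y=0) = 0 + 1/2 = 1/2
  P(Y=1) = 1/16 + 7/16 = 1/2

H(X|Y) = -Σ P(X,Y)·log₂ P(X|Y), where P(X|Y) = P(X,Y) / P(Y)
  (cells with P(X,Y) = 0 contribute 0)
  (X=0,Y=1): P(X|Y) = (1/16)/(1/2) = 1/8;  -(1/16)·log₂(1/8) = 0.1875
  (X=1,Y=0): P(X|Y) = (1/2)/(1/2) = 1;  -(1/2)·log₂(1) = 0.0000
  (X=1,Y=1): P(X|Y) = (7/16)/(1/2) = 7/8;  -(7/16)·log₂(7/8) = 0.0843
H(X|Y) = 0.1875 + 0.0000 + 0.0843
  = 0.2718 bits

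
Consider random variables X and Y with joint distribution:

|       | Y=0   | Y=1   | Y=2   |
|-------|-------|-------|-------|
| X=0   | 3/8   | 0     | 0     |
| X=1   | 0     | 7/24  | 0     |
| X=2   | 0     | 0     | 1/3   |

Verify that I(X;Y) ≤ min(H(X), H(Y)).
Marginal P(X) (row sums):
  P(X=0) = 3/8 + 0 + 0 = 3/8
  P(X=1) = 0 + 7/24 + 0 = 7/24
  P(X=2) = 0 + 0 + 1/3 = 1/3
Marginal P(Y) (column sums):
  P(Y=0) = 3/8 + 0 + 0 = 3/8
  P(Y=1) = 0 + 7/24 + 0 = 7/24
  P(Y=2) = 0 + 0 + 1/3 = 1/3

H(X) = -[(3/8)·log₂(3/8) + (7/24)·log₂(7/24) + (1/3)·log₂(1/3)]
  = 0.5306 + 0.5185 + 0.5283
  = 1.5774 bits
H(Y) = -[(3/8)·log₂(3/8) + (7/24)·log₂(7/24) + (1/3)·log₂(1/3)]
  = 0.5306 + 0.5185 + 0.5283
  = 1.5774 bits
H(X,Y) = -[(3/8)·log₂(3/8) + (7/24)·log₂(7/24) + (1/3)·log₂(1/3)]
  = 0.5306 + 0.5185 + 0.5283
  = 1.5774 bits

I(X;Y) = H(X) + H(Y) - H(X,Y)
  = 1.5774 + 1.5774 - 1.5774
  = 1.5774 bits

min(H(X), H(Y)) = min(1.5774, 1.5774) = 1.5774 bits
Since 1.5774 ≤ 1.5774, the bound is satisfied ✓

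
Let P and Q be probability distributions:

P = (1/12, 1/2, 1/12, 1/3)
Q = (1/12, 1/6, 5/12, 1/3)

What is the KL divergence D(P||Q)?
D(P||Q) = Σ P(i) log₂(P(i)/Q(i))
  i=0: (1/12) × log₂((1/12)/(1/12)) = (1/12) × log₂(1) = 0.0000
  i=1: (1/2) × log₂((1/2)/(1/6)) = (1/2) × log₂(3) = 0.7925
  i=2: (1/12) × log₂((1/12)/(5/12)) = (1/12) × log₂(1/5) = -0.1935
  i=3: (1/3) × log₂((1/3)/(1/3)) = (1/3) × log₂(1) = 0.0000
D(P||Q) = 0.0000 + 0.7925 - 0.1935 + 0.0000
  = 0.5990 bits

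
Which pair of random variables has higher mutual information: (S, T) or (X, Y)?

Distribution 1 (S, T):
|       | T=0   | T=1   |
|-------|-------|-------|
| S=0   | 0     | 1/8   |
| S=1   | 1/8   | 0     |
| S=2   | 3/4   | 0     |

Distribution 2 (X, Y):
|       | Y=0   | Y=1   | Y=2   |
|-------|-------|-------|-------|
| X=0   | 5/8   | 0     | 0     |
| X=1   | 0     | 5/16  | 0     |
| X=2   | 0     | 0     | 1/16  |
Distribution 1 (S, T):
Marginal P(S) (row sums):
  P(S=0) = 0 + 1/8 = 1/8
  P(S=1) = 1/8 + 0 = 1/8
  P(S=2) = 3/4 + 0 = 3/4
Marginal P(T) (column sums):
  P(T=0) = 0 + 1/8 + 3/4 = 7/8
  P(T=1) = 1/8 + 0 + 0 = 1/8

H(S) = -[(1/8)·log₂(1/8) + (1/8)·log₂(1/8) + (3/4)·log₂(3/4)]
  = 0.3750 + 0.3750 + 0.3113
  = 1.0613 bits
H(T) = -[(7/8)·log₂(7/8) + (1/8)·log₂(1/8)]
  = 0.1686 + 0.3750
  = 0.5436 bits
H(S,T) = -[(1/8)·log₂(1/8) + (1/8)·log₂(1/8) + (3/4)·log₂(3/4)]
  = 0.3750 + 0.3750 + 0.3113
  = 1.0613 bits

I(S;T) = H(S) + H(T) - H(S,T)
  = 1.0613 + 0.5436 - 1.0613
  = 0.5436 bits

Distribution 2 (X, Y):
Marginal P(X) (row sums):
  P(X=0) = 5/8 + 0 + 0 = 5/8
  P(X=1) = 0 + 5/16 + 0 = 5/16
  P(X=2) = 0 + 0 + 1/16 = 1/16
Marginal P(Y) (column sums):
  P(Y=0) = 5/8 + 0 + 0 = 5/8
  P(Y=1) = 0 + 5/16 + 0 = 5/16
  P(Y=2) = 0 + 0 + 1/16 = 1/16

H(X) = -[(5/8)·log₂(5/8) + (5/16)·log₂(5/16) + (1/16)·log₂(1/16)]
  = 0.4238 + 0.5244 + 0.2500
  = 1.1982 bits
H(Y) = -[(5/8)·log₂(5/8) + (5/16)·log₂(5/16) + (1/16)·log₂(1/16)]
  = 0.4238 + 0.5244 + 0.2500
  = 1.1982 bits
H(X,Y) = -[(5/8)·log₂(5/8) + (5/16)·log₂(5/16) + (1/16)·log₂(1/16)]
  = 0.4238 + 0.5244 + 0.2500
  = 1.1982 bits

I(X;Y) = H(X) + H(Y) - H(X,Y)
  = 1.1982 + 1.1982 - 1.1982
  = 1.1982 bits

I(X;Y) = 1.1982 bits > I(S;T) = 0.5436 bits, so (X, Y) has the higher mutual information (stronger dependence).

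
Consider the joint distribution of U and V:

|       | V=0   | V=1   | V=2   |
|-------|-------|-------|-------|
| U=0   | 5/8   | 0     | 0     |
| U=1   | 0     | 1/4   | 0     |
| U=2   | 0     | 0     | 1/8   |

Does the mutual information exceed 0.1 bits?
Marginal P(U) (row sums):
  P(U=0) = 5/8 + 0 + 0 = 5/8
  P(U=1) = 0 + 1/4 + 0 = 1/4
  P(U=2) = 0 + 0 + 1/8 = 1/8
Marginal P(V) (column sums):
  P(V=0) = 5/8 + 0 + 0 = 5/8
  P(V=1) = 0 + 1/4 + 0 = 1/4
  P(V=2) = 0 + 0 + 1/8 = 1/8

H(U) = -[(5/8)·log₂(5/8) + (1/4)·log₂(1/4) + (1/8)·log₂(1/8)]
  = 0.4238 + 0.5000 + 0.3750
  = 1.2988 bits
H(V) = -[(5/8)·log₂(5/8) + (1/4)·log₂(1/4) + (1/8)·log₂(1/8)]
  = 0.4238 + 0.5000 + 0.3750
  = 1.2988 bits
H(U,V) = -[(5/8)·log₂(5/8) + (1/4)·log₂(1/4) + (1/8)·log₂(1/8)]
  = 0.4238 + 0.5000 + 0.3750
  = 1.2988 bits

I(U;V) = H(U) + H(V) - H(U,V)
  = 1.2988 + 1.2988 - 1.2988
  = 1.2988 bits

Yes. I(U;V) = 1.2988 bits, which is > 0.1 bits.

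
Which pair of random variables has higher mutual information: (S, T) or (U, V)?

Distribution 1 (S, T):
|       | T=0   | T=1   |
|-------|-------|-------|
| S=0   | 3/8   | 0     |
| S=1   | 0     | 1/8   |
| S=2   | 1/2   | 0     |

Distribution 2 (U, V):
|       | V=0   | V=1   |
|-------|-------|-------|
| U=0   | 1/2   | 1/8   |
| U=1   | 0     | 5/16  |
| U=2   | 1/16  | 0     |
Distribution 1 (S, T):
Marginal P(S) (row sums):
  P(S=0) = 3/8 + 0 = 3/8
  P(S=1) = 0 + 1/8 = 1/8
  P(S=2) = 1/2 + 0 = 1/2
Marginal P(T) (column sums):
  P(T=0) = 3/8 + 0 + 1/2 = 7/8
  P(T=1) = 0 + 1/8 + 0 = 1/8

H(S) = -[(3/8)·log₂(3/8) + (1/8)·log₂(1/8) + (1/2)·log₂(1/2)]
  = 0.5306 + 0.3750 + 0.5000
  = 1.4056 bits
H(T) = -[(7/8)·log₂(7/8) + (1/8)·log₂(1/8)]
  = 0.1686 + 0.3750
  = 0.5436 bits
H(S,T) = -[(3/8)·log₂(3/8) + (1/8)·log₂(1/8) + (1/2)·log₂(1/2)]
  = 0.5306 + 0.3750 + 0.5000
  = 1.4056 bits

I(S;T) = H(S) + H(T) - H(S,T)
  = 1.4056 + 0.5436 - 1.4056
  = 0.5436 bits

Distribution 2 (U, V):
Marginal P(U) (row sums):
  P(U=0) = 1/2 + 1/8 = 5/8
  P(U=1) = 0 + 5/16 = 5/16
  P(U=2) = 1/16 + 0 = 1/16
Marginal P(V) (column sums):
  P(V=0) = 1/2 + 0 + 1/16 = 9/16
  P(V=1) = 1/8 + 5/16 + 0 = 7/16

H(U) = -[(5/8)·log₂(5/8) + (5/16)·log₂(5/16) + (1/16)·log₂(1/16)]
  = 0.4238 + 0.5244 + 0.2500
  = 1.1982 bits
H(V) = -[(9/16)·log₂(9/16) + (7/16)·log₂(7/16)]
  = 0.4669 + 0.5218
  = 0.9887 bits
H(U,V) = -[(1/2)·log₂(1/2) + (1/8)·log₂(1/8) + (5/16)·log₂(5/16) + (1/16)·log₂(1/16)]
  = 0.5000 + 0.3750 + 0.5244 + 0.2500
  = 1.6494 bits

I(U;V) = H(U) + H(V) - H(U,V)
  = 1.1982 + 0.9887 - 1.6494
  = 0.5375 bits

I(S;T) = 0.5436 bits > I(U;V) = 0.5375 bits, so (S, T) has the higher mutual information (stronger dependence).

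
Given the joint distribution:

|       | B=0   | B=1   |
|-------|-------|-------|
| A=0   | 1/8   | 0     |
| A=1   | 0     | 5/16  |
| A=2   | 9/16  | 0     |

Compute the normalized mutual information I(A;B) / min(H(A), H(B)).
Marginal P(A) (row sums):
  P(A=0) = 1/8 + 0 = 1/8
  P(A=1) = 0 + 5/16 = 5/16
  P(A=2) = 9/16 + 0 = 9/16
Marginal P(B) (column sums):
  P(B=0) = 1/8 + 0 + 9/16 = 11/16
  P(B=1) = 0 + 5/16 + 0 = 5/16

H(A) = -[(1/8)·log₂(1/8) + (5/16)·log₂(5/16) + (9/16)·log₂(9/16)]
  = 0.3750 + 0.5244 + 0.4669
  = 1.3663 bits
H(B) = -[(11/16)·log₂(11/16) + (5/16)·log₂(5/16)]
  = 0.3716 + 0.5244
  = 0.8960 bits
H(A,B) = -[(1/8)·log₂(1/8) + (5/16)·log₂(5/16) + (9/16)·log₂(9/16)]
  = 0.3750 + 0.5244 + 0.4669
  = 1.3663 bits

I(A;B) = H(A) + H(B) - H(A,B)
  = 1.3663 + 0.8960 - 1.3663
  = 0.8960 bits

min(H(A), H(B)) = min(1.3663, 0.8960) = 0.8960 bits
Normalized MI = 0.8960 / 0.8960 = 1.0000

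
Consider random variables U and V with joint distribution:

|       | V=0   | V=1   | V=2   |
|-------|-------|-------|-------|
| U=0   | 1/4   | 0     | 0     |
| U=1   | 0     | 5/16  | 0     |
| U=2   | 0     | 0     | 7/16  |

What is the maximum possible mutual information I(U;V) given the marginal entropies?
The upper bound on mutual information is I(U;V) ≤ min(H(U), H(V)).

Marginal P(U) (row sums):
  P(U=0) = 1/4 + 0 + 0 = 1/4
  P(U=1) = 0 + 5/16 + 0 = 5/16
  P(U=2) = 0 + 0 + 7/16 = 7/16
Marginal P(V) (column sums):
  P(V=0) = 1/4 + 0 + 0 = 1/4
  P(V=1) = 0 + 5/16 + 0 = 5/16
  P(V=2) = 0 + 0 + 7/16 = 7/16

H(U) = -[(1/4)·log₂(1/4) + (5/16)·log₂(5/16) + (7/16)·log₂(7/16)]
  = 0.5000 + 0.5244 + 0.5218
  = 1.5462 bits
H(V) = -[(1/4)·log₂(1/4) + (5/16)·log₂(5/16) + (7/16)·log₂(7/16)]
  = 0.5000 + 0.5244 + 0.5218
  = 1.5462 bits

Maximum possible I(U;V) = min(1.5462, 1.5462) = 1.5462 bits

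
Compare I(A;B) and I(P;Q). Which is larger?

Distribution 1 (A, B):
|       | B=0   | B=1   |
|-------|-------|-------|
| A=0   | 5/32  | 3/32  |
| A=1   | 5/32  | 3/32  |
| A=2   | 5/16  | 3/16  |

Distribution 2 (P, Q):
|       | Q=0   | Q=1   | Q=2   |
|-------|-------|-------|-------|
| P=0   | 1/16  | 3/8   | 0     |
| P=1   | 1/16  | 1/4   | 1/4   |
Distribution 1 (A, B):
Marginal P(A) (row sums):
  P(A=0) = 5/32 + 3/32 = 1/4
  P(A=1) = 5/32 + 3/32 = 1/4
  P(A=2) = 5/16 + 3/16 = 1/2
Marginal P(B) (column sums):
  P(B=0) = 5/32 + 5/32 + 5/16 = 5/8
  P(B=1) = 3/32 + 3/32 + 3/16 = 3/8

H(A) = -[(1/4)·log₂(1/4) + (1/4)·log₂(1/4) + (1/2)·log₂(1/2)]
  = 0.5000 + 0.5000 + 0.5000
  = 1.5000 bits
H(B) = -[(5/8)·log₂(5/8) + (3/8)·log₂(3/8)]
  = 0.4238 + 0.5306
  = 0.9544 bits
H(A,B) = -[(5/32)·log₂(5/32) + (3/32)·log₂(3/32) + (5/32)·log₂(5/32) + (3/32)·log₂(3/32) + (5/16)·log₂(5/16) + (3/16)·log₂(3/16)]
  = 0.4184 + 0.3202 + 0.4184 + 0.3202 + 0.5244 + 0.4528
  = 2.4544 bits

I(A;B) = H(A) + H(B) - H(A,B)
  = 1.5000 + 0.9544 - 2.4544
  = 0.0000 bits

Distribution 2 (P, Q):
Marginal P(P) (row sums):
  P(P=0) = 1/16 + 3/8 + 0 = 7/16
  P(P=1) = 1/16 + 1/4 + 1/4 = 9/16
Marginal P(Q) (column sums):
  P(Q=0) = 1/16 + 1/16 = 1/8
  P(Q=1) = 3/8 + 1/4 = 5/8
  P(Q=2) = 0 + 1/4 = 1/4

H(P) = -[(7/16)·log₂(7/16) + (9/16)·log₂(9/16)]
  = 0.5218 + 0.4669
  = 0.9887 bits
H(Q) = -[(1/8)·log₂(1/8) + (5/8)·log₂(5/8) + (1/4)·log₂(1/4)]
  = 0.3750 + 0.4238 + 0.5000
  = 1.2988 bits
H(P,Q) = -[(1/16)·log₂(1/16) + (3/8)·log₂(3/8) + (1/16)·log₂(1/16) + (1/4)·log₂(1/4) + (1/4)·log₂(1/4)]
  = 0.2500 + 0.5306 + 0.2500 + 0.5000 + 0.5000
  = 2.0306 bits

I(P;Q) = H(P) + H(Q) - H(P,Q)
  = 0.9887 + 1.2988 - 2.0306
  = 0.2569 bits

I(P;Q) = 0.2569 bits > I(A;B) = 0.0000 bits, so (P, Q) has the higher mutual information (stronger dependence).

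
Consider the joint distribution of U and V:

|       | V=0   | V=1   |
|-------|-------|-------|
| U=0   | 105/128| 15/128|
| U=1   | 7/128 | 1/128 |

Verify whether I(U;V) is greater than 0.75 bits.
Marginal P(U) (row sums):
  P(U=0) = 105/128 + 15/128 = 15/16
  P(U=1) = 7/128 + 1/128 = 1/16
Marginal P(V) (column sums):
  P(V=0) = 105/128 + 7/128 = 7/8
  P(V=1) = 15/128 + 1/128 = 1/8

H(U) = -[(15/16)·log₂(15/16) + (1/16)·log₂(1/16)]
  = 0.0873 + 0.2500
  = 0.3373 bits
H(V) = -[(7/8)·log₂(7/8) + (1/8)·log₂(1/8)]
  = 0.1686 + 0.3750
  = 0.5436 bits
H(U,V) = -[(105/128)·log₂(105/128) + (15/128)·log₂(15/128) + (7/128)·log₂(7/128) + (1/128)·log₂(1/128)]
  = 0.2344 + 0.3625 + 0.2293 + 0.0547
  = 0.8809 bits

I(U;V) = H(U) + H(V) - H(U,V)
  = 0.3373 + 0.5436 - 0.8809
  = 0.0000 bits

No. I(U;V) = 0.0000 bits, which is ≤ 0.75 bits.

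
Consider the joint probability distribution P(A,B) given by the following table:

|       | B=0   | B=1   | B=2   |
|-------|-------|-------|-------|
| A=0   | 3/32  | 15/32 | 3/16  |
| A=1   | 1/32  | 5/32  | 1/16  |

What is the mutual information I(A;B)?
Marginal P(A) (row sums):
  P(A=0) = 3/32 + 15/32 + 3/16 = 3/4
  P(A=1) = 1/32 + 5/32 + 1/16 = 1/4
Marginal P(B) (column sums):
  P(B=0) = 3/32 + 1/32 = 1/8
  P(B=1) = 15/32 + 5/32 = 5/8
  P(B=2) = 3/16 + 1/16 = 1/4

H(A) = -[(3/4)·log₂(3/4) + (1/4)·log₂(1/4)]
  = 0.3113 + 0.5000
  = 0.8113 bits
H(B) = -[(1/8)·log₂(1/8) + (5/8)·log₂(5/8) + (1/4)·log₂(1/4)]
  = 0.3750 + 0.4238 + 0.5000
  = 1.2988 bits
H(A,B) = -[(3/32)·log₂(3/32) + (15/32)·log₂(15/32) + (3/16)·log₂(3/16) + (1/32)·log₂(1/32) + (5/32)·log₂(5/32) + (1/16)·log₂(1/16)]
  = 0.3202 + 0.5124 + 0.4528 + 0.1563 + 0.4184 + 0.2500
  = 2.1101 bits

I(A;B) = H(A) + H(B) - H(A,B)
  = 0.8113 + 1.2988 - 2.1101
  = 0.0000 bits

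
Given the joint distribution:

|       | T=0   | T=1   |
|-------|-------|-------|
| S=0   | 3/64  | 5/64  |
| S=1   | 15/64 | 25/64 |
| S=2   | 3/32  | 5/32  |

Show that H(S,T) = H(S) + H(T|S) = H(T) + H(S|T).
Marginal P(S) (row sums):
  P(S=0) = 3/64 + 5/64 = 1/8
  P(S=1) = 15/64 + 25/64 = 5/8
  P(S=2) = 3/32 + 5/32 = 1/4
Marginal P(T) (column sums):
  P(T=0) = 3/64 + 15/64 + 3/32 = 3/8
  P(T=1) = 5/64 + 25/64 + 5/32 = 5/8

Decomposition 1: H(S) + H(T|S)
H(S) = -[(1/8)·log₂(1/8) + (5/8)·log₂(5/8) + (1/4)·log₂(1/4)]
  = 0.3750 + 0.4238 + 0.5000
  = 1.2988 bits
H(T|S) = -Σ P(S,T)·log₂ P(T|S), where P(T|S) = P(S,T) / P(S)
  (S=0,T=0): P(T|S) = (3/64)/(1/8) = 3/8;  -(3/64)·log₂(3/8) = 0.0663
  (S=0,T=1): P(T|S) = (5/64)/(1/8) = 5/8;  -(5/64)·log₂(5/8) = 0.0530
  (S=1,T=0): P(T|S) = (15/64)/(5/8) = 3/8;  -(15/64)·log₂(3/8) = 0.3316
  (S=1,T=1): P(T|S) = (25/64)/(5/8) = 5/8;  -(25/64)·log₂(5/8) = 0.2649
  (S=2,T=0): P(T|S) = (3/32)/(1/4) = 3/8;  -(3/32)·log₂(3/8) = 0.1327
  (S=2,T=1): P(T|S) = (5/32)/(1/4) = 5/8;  -(5/32)·log₂(5/8) = 0.1059
H(T|S) = 0.0663 + 0.0530 + 0.3316 + 0.2649 + 0.1327 + 0.1059
  = 0.9544 bits
H(S) + H(T|S) = 1.2988 + 0.9544 = 2.2532 bits

Decomposition 2: H(T) + H(S|T)
H(T) = -[(3/8)·log₂(3/8) + (5/8)·log₂(5/8)]
  = 0.5306 + 0.4238
  = 0.9544 bits
H(S|T) = -Σ P(S,T)·log₂ P(S|T), where P(S|T) = P(S,T) / P(T)
  (S=0,T=0): P(S|T) = (3/64)/(3/8) = 1/8;  -(3/64)·log₂(1/8) = 0.1406
  (S=0,T=1): P(S|T) = (5/64)/(5/8) = 1/8;  -(5/64)·log₂(1/8) = 0.2344
  (S=1,T=0): P(S|T) = (15/64)/(3/8) = 5/8;  -(15/64)·log₂(5/8) = 0.1589
  (S=1,T=1): P(S|T) = (25/64)/(5/8) = 5/8;  -(25/64)·log₂(5/8) = 0.2649
  (S=2,T=0): P(S|T) = (3/32)/(3/8) = 1/4;  -(3/32)·log₂(1/4) = 0.1875
  (S=2,T=1): P(S|T) = (5/32)/(5/8) = 1/4;  -(5/32)·log₂(1/4) = 0.3125
H(S|T) = 0.1406 + 0.2344 + 0.1589 + 0.2649 + 0.1875 + 0.3125
  = 1.2988 bits
H(T) + H(S|T) = 0.9544 + 1.2988 = 2.2532 bits

Direct computation of the joint entropy:
H(S,T) = -[(3/64)·log₂(3/64) + (5/64)·log₂(5/64) + (15/64)·log₂(15/64) + (25/64)·log₂(25/64) + (3/32)·log₂(3/32) + (5/32)·log₂(5/32)]
  = 0.2070 + 0.2873 + 0.4906 + 0.5297 + 0.3202 + 0.4184
  = 2.2532 bits

All three agree: H(S,T) = 2.2532 bits ✓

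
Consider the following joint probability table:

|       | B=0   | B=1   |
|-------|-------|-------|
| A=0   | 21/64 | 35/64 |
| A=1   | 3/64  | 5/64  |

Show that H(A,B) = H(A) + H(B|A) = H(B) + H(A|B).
Marginal P(A) (row sums):
  P(A=0) = 21/64 + 35/64 = 7/8
  P(A=1) = 3/64 + 5/64 = 1/8
Marginal P(B) (column sums):
  P(B=0) = 21/64 + 3/64 = 3/8
  P(B=1) = 35/64 + 5/64 = 5/8

Decomposition 1: H(A) + H(B|A)
H(A) = -[(7/8)·log₂(7/8) + (1/8)·log₂(1/8)]
  = 0.1686 + 0.3750
  = 0.5436 bits
H(B|A) = -Σ P(A,B)·log₂ P(B|A), where P(B|A) = P(A,B) / P(A)
  (A=0,B=0): P(B|A) = (21/64)/(7/8) = 3/8;  -(21/64)·log₂(3/8) = 0.4643
  (A=0,B=1): P(B|A) = (35/64)/(7/8) = 5/8;  -(35/64)·log₂(5/8) = 0.3708
  (A=1,B=0): P(B|A) = (3/64)/(1/8) = 3/8;  -(3/64)·log₂(3/8) = 0.0663
  (A=1,B=1): P(B|A) = (5/64)/(1/8) = 5/8;  -(5/64)·log₂(5/8) = 0.0530
H(B|A) = 0.4643 + 0.3708 + 0.0663 + 0.0530
  = 0.9544 bits
H(A) + H(B|A) = 0.5436 + 0.9544 = 1.4980 bits

Decomposition 2: H(B) + H(A|B)
H(B) = -[(3/8)·log₂(3/8) + (5/8)·log₂(5/8)]
  = 0.5306 + 0.4238
  = 0.9544 bits
H(A|B) = -Σ P(A,B)·log₂ P(A|B), where P(A|B) = P(A,B) / P(B)
  (A=0,B=0): P(A|B) = (21/64)/(3/8) = 7/8;  -(21/64)·log₂(7/8) = 0.0632
  (A=0,B=1): P(A|B) = (35/64)/(5/8) = 7/8;  -(35/64)·log₂(7/8) = 0.1054
  (A=1,B=0): P(A|B) = (3/64)/(3/8) = 1/8;  -(3/64)·log₂(1/8) = 0.1406
  (A=1,B=1): P(A|B) = (5/64)/(5/8) = 1/8;  -(5/64)·log₂(1/8) = 0.2344
H(A|B) = 0.0632 + 0.1054 + 0.1406 + 0.2344
  = 0.5436 bits
H(B) + H(A|B) = 0.9544 + 0.5436 = 1.4980 bits

Direct computation of the joint entropy:
H(A,B) = -[(21/64)·log₂(21/64) + (35/64)·log₂(35/64) + (3/64)·log₂(3/64) + (5/64)·log₂(5/64)]
  = 0.5275 + 0.4762 + 0.2070 + 0.2873
  = 1.4980 bits

All three agree: H(A,B) = 1.4980 bits ✓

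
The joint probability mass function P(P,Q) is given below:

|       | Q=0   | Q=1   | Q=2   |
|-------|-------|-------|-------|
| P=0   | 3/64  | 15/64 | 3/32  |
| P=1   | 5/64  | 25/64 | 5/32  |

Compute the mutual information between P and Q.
Marginal P(P) (row sums):
  P(P=0) = 3/64 + 15/64 + 3/32 = 3/8
  P(P=1) = 5/64 + 25/64 + 5/32 = 5/8
Marginal P(Q) (column sums):
  P(Q=0) = 3/64 + 5/64 = 1/8
  P(Q=1) = 15/64 + 25/64 = 5/8
  P(Q=2) = 3/32 + 5/32 = 1/4

H(P) = -[(3/8)·log₂(3/8) + (5/8)·log₂(5/8)]
  = 0.5306 + 0.4238
  = 0.9544 bits
H(Q) = -[(1/8)·log₂(1/8) + (5/8)·log₂(5/8) + (1/4)·log₂(1/4)]
  = 0.3750 + 0.4238 + 0.5000
  = 1.2988 bits
H(P,Q) = -[(3/64)·log₂(3/64) + (15/64)·log₂(15/64) + (3/32)·log₂(3/32) + (5/64)·log₂(5/64) + (25/64)·log₂(25/64) + (5/32)·log₂(5/32)]
  = 0.2070 + 0.4906 + 0.3202 + 0.2873 + 0.5297 + 0.4184
  = 2.2532 bits

I(P;Q) = H(P) + H(Q) - H(P,Q)
  = 0.9544 + 1.2988 - 2.2532
  = 0.0000 bits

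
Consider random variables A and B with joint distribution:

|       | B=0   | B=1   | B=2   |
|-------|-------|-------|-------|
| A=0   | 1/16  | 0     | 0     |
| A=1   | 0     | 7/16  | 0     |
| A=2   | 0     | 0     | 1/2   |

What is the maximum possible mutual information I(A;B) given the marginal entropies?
The upper bound on mutual information is I(A;B) ≤ min(H(A), H(B)).

Marginal P(A) (row sums):
  P(A=0) = 1/16 + 0 + 0 = 1/16
  P(A=1) = 0 + 7/16 + 0 = 7/16
  P(A=2) = 0 + 0 + 1/2 = 1/2
Marginal P(B) (column sums):
  P(B=0) = 1/16 + 0 + 0 = 1/16
  P(B=1) = 0 + 7/16 + 0 = 7/16
  P(B=2) = 0 + 0 + 1/2 = 1/2

H(A) = -[(1/16)·log₂(1/16) + (7/16)·log₂(7/16) + (1/2)·log₂(1/2)]
  = 0.2500 + 0.5218 + 0.5000
  = 1.2718 bits
H(B) = -[(1/16)·log₂(1/16) + (7/16)·log₂(7/16) + (1/2)·log₂(1/2)]
  = 0.2500 + 0.5218 + 0.5000
  = 1.2718 bits

Maximum possible I(A;B) = min(1.2718, 1.2718) = 1.2718 bits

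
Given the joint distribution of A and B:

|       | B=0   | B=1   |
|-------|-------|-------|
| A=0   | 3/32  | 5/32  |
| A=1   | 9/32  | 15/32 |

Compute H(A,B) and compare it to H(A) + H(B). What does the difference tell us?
Marginal P(A) (row sums):
  P(A=0) = 3/32 + 5/32 = 1/4
  P(A=1) = 9/32 + 15/32 = 3/4
Marginal P(B) (column sums):
  P(B=0) = 3/32 + 9/32 = 3/8
  P(B=1) = 5/32 + 15/32 = 5/8

H(A,B) = -[(3/32)·log₂(3/32) + (5/32)·log₂(5/32) + (9/32)·log₂(9/32) + (15/32)·log₂(15/32)]
  = 0.3202 + 0.4184 + 0.5147 + 0.5124
  = 1.7657 bits
H(A) = -[(1/4)·log₂(1/4) + (3/4)·log₂(3/4)]
  = 0.5000 + 0.3113
  = 0.8113 bits
H(B) = -[(3/8)·log₂(3/8) + (5/8)·log₂(5/8)]
  = 0.5306 + 0.4238
  = 0.9544 bits

H(A) + H(B) = 0.8113 + 0.9544 = 1.7657 bits
Difference: H(A) + H(B) - H(A,B) = 1.7657 - 1.7657 = 0.0000 bits = I(A;B)

The difference is the mutual information; it is 0 here, so A and B are independent (the joint entropy equals the sum of the marginal entropies).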